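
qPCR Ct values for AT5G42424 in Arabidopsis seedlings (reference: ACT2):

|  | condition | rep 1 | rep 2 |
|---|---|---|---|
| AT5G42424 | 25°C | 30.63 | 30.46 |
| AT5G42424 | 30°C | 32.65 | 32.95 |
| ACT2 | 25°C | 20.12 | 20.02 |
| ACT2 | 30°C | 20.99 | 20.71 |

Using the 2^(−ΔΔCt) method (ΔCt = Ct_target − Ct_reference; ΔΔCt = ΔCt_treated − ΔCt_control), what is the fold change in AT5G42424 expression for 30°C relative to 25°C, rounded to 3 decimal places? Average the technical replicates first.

0.360

Mean Ct: AT5G42424 25°C 30.545; AT5G42424 30°C 32.800; ACT2 25°C 20.070; ACT2 30°C 20.850
ΔCt(25°C) = 30.545 − 20.070 = 10.475
ΔCt(30°C) = 32.800 − 20.850 = 11.950
ΔΔCt = 11.950 − 10.475 = 1.475
Fold change = 2^(−1.475) = 0.3597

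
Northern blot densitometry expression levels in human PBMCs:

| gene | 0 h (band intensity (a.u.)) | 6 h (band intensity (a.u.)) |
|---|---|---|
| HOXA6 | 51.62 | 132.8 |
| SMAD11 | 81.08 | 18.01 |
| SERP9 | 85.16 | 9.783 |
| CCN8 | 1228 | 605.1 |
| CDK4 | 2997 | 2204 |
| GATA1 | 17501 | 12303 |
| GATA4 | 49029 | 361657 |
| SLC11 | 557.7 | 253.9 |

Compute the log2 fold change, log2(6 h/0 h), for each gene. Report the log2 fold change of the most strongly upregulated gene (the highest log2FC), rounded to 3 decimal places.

log2(132.8/51.62) = 1.363  (HOXA6)
log2(18.01/81.08) = -2.171  (SMAD11)
log2(9.783/85.16) = -3.122  (SERP9)
log2(605.1/1228) = -1.021  (CCN8)
log2(2204/2997) = -0.443  (CDK4)
log2(12303/17501) = -0.508  (GATA1)
log2(361657/49029) = 2.883  (GATA4)
log2(253.9/557.7) = -1.135  (SLC11)
GATA4 is most strongly upregulated.

2.883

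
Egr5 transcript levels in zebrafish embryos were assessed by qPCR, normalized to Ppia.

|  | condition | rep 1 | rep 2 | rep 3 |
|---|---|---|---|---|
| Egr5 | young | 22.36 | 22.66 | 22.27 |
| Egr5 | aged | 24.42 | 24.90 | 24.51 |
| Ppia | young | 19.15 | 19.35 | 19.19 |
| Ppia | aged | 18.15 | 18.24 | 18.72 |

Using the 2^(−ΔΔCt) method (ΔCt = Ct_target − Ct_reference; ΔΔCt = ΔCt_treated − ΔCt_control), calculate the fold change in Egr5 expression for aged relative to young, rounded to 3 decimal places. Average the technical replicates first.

0.122

Mean Ct: Egr5 young 22.430; Egr5 aged 24.610; Ppia young 19.230; Ppia aged 18.370
ΔCt(young) = 22.430 − 19.230 = 3.200
ΔCt(aged) = 24.610 − 18.370 = 6.240
ΔΔCt = 6.240 − 3.200 = 3.040
Fold change = 2^(−3.040) = 0.1216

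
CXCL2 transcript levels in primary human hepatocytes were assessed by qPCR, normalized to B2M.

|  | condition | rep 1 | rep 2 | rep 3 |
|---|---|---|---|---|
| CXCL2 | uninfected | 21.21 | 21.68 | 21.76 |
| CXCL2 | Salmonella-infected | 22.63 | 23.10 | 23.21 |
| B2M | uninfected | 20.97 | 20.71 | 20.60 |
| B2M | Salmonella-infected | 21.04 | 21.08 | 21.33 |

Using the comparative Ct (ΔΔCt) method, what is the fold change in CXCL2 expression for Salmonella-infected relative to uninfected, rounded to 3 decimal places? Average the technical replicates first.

0.486

Mean Ct: CXCL2 uninfected 21.550; CXCL2 Salmonella-infected 22.980; B2M uninfected 20.760; B2M Salmonella-infected 21.150
ΔCt(uninfected) = 21.550 − 20.760 = 0.790
ΔCt(Salmonella-infected) = 22.980 − 21.150 = 1.830
ΔΔCt = 1.830 − 0.790 = 1.040
Fold change = 2^(−1.040) = 0.4863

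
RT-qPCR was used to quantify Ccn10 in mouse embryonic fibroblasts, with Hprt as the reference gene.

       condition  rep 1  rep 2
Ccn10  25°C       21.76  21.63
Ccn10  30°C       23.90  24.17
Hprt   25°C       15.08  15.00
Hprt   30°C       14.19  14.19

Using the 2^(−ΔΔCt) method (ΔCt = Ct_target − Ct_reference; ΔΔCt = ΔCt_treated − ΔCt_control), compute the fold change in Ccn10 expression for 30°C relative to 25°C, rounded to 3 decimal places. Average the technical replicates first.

0.110

Mean Ct: Ccn10 25°C 21.695; Ccn10 30°C 24.035; Hprt 25°C 15.040; Hprt 30°C 14.190
ΔCt(25°C) = 21.695 − 15.040 = 6.655
ΔCt(30°C) = 24.035 − 14.190 = 9.845
ΔΔCt = 9.845 − 6.655 = 3.190
Fold change = 2^(−3.190) = 0.1096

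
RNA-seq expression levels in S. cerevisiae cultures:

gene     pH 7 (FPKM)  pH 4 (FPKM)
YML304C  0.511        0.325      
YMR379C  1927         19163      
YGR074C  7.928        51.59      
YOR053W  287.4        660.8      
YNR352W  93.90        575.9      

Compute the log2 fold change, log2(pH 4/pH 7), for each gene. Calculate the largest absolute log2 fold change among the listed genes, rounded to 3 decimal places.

3.314

log2(0.325/0.511) = -0.653  (YML304C)
log2(19163/1927) = 3.314  (YMR379C)
log2(51.59/7.928) = 2.702  (YGR074C)
log2(660.8/287.4) = 1.201  (YOR053W)
log2(575.9/93.90) = 2.617  (YNR352W)
The largest magnitude belongs to YMR379C.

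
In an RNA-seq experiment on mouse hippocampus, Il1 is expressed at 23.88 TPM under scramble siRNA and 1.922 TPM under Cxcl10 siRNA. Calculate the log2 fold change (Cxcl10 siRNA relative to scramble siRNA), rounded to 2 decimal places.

-3.64

Fold change = 1.922 / 23.88 = 0.0805
log2(0.0805) = -3.635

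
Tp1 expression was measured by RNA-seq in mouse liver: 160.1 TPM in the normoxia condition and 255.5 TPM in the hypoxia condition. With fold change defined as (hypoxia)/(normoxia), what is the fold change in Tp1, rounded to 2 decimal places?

Fold change = 255.5 / 160.1 = 1.596
Tp1 is upregulated.

1.60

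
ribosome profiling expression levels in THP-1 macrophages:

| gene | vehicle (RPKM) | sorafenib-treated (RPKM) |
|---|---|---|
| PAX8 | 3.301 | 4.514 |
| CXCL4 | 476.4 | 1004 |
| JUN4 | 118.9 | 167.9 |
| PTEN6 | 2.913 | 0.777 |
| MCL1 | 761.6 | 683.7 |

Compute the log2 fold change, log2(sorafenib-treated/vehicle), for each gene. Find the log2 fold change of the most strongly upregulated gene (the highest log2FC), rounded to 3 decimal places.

1.076

log2(4.514/3.301) = 0.452  (PAX8)
log2(1004/476.4) = 1.076  (CXCL4)
log2(167.9/118.9) = 0.498  (JUN4)
log2(0.777/2.913) = -1.907  (PTEN6)
log2(683.7/761.6) = -0.156  (MCL1)
CXCL4 is most strongly upregulated.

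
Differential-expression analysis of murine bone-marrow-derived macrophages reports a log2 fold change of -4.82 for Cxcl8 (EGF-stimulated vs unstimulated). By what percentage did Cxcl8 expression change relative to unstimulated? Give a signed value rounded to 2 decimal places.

-96.46%

Fold change = 2^(-4.82) = 0.0354
Percent change = (FC − 1) × 100% = (0.0354 − 1) × 100 = -96.46%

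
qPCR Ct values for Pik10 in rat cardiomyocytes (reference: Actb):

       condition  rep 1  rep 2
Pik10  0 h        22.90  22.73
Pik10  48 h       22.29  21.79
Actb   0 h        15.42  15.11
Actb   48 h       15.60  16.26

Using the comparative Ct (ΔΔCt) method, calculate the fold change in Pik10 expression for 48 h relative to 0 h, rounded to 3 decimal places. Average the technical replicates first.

Mean Ct: Pik10 0 h 22.815; Pik10 48 h 22.040; Actb 0 h 15.265; Actb 48 h 15.930
ΔCt(0 h) = 22.815 − 15.265 = 7.550
ΔCt(48 h) = 22.040 − 15.930 = 6.110
ΔΔCt = 6.110 − 7.550 = -1.440
Fold change = 2^(−(-1.440)) = 2^1.440 = 2.7132

2.713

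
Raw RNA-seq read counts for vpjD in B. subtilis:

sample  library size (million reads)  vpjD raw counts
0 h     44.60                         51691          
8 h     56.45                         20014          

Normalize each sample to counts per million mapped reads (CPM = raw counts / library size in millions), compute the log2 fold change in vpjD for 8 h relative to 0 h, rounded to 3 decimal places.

-1.709

CPM(0 h) = 51691 / 44.60 = 1158.9910
CPM(8 h) = 20014 / 56.45 = 354.5438
Fold change = 354.5438 / 1158.9910 = 0.30591
log2(0.30591) = -1.7088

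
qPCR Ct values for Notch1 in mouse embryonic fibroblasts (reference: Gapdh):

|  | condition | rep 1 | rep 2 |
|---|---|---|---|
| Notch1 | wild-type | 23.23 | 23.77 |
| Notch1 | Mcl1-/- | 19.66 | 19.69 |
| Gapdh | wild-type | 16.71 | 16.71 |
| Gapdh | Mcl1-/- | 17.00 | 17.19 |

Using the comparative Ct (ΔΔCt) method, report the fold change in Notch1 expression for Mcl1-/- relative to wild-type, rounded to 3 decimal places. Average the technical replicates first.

18.507

Mean Ct: Notch1 wild-type 23.500; Notch1 Mcl1-/- 19.675; Gapdh wild-type 16.710; Gapdh Mcl1-/- 17.095
ΔCt(wild-type) = 23.500 − 16.710 = 6.790
ΔCt(Mcl1-/-) = 19.675 − 17.095 = 2.580
ΔΔCt = 2.580 − 6.790 = -4.210
Fold change = 2^(−(-4.210)) = 2^4.210 = 18.5070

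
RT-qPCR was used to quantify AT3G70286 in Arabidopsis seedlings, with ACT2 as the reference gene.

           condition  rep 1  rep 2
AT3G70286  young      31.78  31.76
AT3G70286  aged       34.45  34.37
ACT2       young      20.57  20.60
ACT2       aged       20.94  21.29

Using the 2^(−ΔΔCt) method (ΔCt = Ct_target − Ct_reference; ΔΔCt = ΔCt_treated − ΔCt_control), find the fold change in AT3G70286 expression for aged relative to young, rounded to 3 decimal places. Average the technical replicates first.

0.232

Mean Ct: AT3G70286 young 31.770; AT3G70286 aged 34.410; ACT2 young 20.585; ACT2 aged 21.115
ΔCt(young) = 31.770 − 20.585 = 11.185
ΔCt(aged) = 34.410 − 21.115 = 13.295
ΔΔCt = 13.295 − 11.185 = 2.110
Fold change = 2^(−2.110) = 0.2316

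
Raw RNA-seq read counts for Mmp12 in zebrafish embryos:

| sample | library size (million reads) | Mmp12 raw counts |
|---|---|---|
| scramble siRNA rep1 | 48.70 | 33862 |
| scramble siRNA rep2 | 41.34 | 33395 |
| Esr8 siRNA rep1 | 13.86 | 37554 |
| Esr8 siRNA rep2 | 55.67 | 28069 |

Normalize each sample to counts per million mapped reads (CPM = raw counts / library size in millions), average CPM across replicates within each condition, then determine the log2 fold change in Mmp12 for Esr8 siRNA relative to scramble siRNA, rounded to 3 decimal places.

CPM(scramble siRNA rep1) = 33862 / 48.70 = 695.3183
CPM(scramble siRNA rep2) = 33395 / 41.34 = 807.8133
CPM(Esr8 siRNA rep1) = 37554 / 13.86 = 2709.5238
CPM(Esr8 siRNA rep2) = 28069 / 55.67 = 504.2033
mean CPM(scramble siRNA) = 751.5658; mean CPM(Esr8 siRNA) = 1606.8636
Fold change = 1606.8636 / 751.5658 = 2.13802
log2(2.13802) = 1.0963

1.096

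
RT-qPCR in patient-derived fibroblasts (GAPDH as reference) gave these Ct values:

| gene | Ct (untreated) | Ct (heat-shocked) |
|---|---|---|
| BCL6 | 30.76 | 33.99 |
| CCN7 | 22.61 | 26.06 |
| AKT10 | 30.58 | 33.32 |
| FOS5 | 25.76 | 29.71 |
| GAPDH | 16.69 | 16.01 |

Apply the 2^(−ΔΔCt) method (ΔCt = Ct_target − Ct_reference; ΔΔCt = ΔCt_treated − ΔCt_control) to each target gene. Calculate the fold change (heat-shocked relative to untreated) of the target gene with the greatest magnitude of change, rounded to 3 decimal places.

BCL6: ΔΔCt = (33.99−16.01) − (30.76−16.69) = 17.98 − 14.07 = 3.91; fold change = 2^-3.91 = 0.067
CCN7: ΔΔCt = (26.06−16.01) − (22.61−16.69) = 10.05 − 5.92 = 4.13; fold change = 2^-4.13 = 0.057
AKT10: ΔΔCt = (33.32−16.01) − (30.58−16.69) = 17.31 − 13.89 = 3.42; fold change = 2^-3.42 = 0.093
FOS5: ΔΔCt = (29.71−16.01) − (25.76−16.69) = 13.70 − 9.07 = 4.63; fold change = 2^-4.63 = 0.040
FOS5 has the largest |ΔΔCt| = 4.63.

0.040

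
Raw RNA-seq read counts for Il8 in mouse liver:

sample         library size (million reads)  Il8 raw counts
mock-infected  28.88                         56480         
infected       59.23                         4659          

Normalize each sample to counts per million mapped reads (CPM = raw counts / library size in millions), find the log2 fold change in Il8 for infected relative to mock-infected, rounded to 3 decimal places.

CPM(mock-infected) = 56480 / 28.88 = 1955.6787
CPM(infected) = 4659 / 59.23 = 78.6595
Fold change = 78.6595 / 1955.6787 = 0.04022
log2(0.04022) = -4.6359

-4.636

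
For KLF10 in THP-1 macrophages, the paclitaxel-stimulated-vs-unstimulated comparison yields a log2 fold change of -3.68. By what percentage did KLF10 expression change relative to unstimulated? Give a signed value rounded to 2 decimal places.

Fold change = 2^(-3.68) = 0.0780
Percent change = (FC − 1) × 100% = (0.0780 − 1) × 100 = -92.20%

-92.20%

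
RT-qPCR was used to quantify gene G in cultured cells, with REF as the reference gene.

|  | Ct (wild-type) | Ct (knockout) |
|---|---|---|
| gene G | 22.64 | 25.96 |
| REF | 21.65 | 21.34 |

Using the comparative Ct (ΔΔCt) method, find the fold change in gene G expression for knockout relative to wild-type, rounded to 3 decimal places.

ΔCt(wild-type) = 22.640 − 21.650 = 0.990
ΔCt(knockout) = 25.960 − 21.340 = 4.620
ΔΔCt = 4.620 − 0.990 = 3.630
Fold change = 2^(−3.630) = 0.0808

0.081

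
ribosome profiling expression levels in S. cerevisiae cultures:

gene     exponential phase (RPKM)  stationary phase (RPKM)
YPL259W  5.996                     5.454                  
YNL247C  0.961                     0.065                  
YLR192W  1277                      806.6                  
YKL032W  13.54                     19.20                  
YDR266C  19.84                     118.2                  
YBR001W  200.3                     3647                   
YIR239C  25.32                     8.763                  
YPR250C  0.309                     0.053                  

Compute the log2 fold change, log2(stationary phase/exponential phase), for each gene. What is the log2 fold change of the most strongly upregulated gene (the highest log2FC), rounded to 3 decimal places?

log2(5.454/5.996) = -0.137  (YPL259W)
log2(0.065/0.961) = -3.886  (YNL247C)
log2(806.6/1277) = -0.663  (YLR192W)
log2(19.20/13.54) = 0.504  (YKL032W)
log2(118.2/19.84) = 2.575  (YDR266C)
log2(3647/200.3) = 4.186  (YBR001W)
log2(8.763/25.32) = -1.531  (YIR239C)
log2(0.053/0.309) = -2.544  (YPR250C)
YBR001W is most strongly upregulated.

4.186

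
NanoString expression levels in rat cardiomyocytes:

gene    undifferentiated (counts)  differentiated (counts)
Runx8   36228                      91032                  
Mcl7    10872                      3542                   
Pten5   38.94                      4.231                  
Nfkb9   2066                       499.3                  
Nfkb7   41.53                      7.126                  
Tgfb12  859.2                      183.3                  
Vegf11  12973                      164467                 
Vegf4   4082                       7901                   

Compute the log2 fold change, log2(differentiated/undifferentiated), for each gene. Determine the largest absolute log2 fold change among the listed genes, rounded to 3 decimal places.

3.664

log2(91032/36228) = 1.329  (Runx8)
log2(3542/10872) = -1.618  (Mcl7)
log2(4.231/38.94) = -3.202  (Pten5)
log2(499.3/2066) = -2.049  (Nfkb9)
log2(7.126/41.53) = -2.543  (Nfkb7)
log2(183.3/859.2) = -2.229  (Tgfb12)
log2(164467/12973) = 3.664  (Vegf11)
log2(7901/4082) = 0.953  (Vegf4)
The largest magnitude belongs to Vegf11.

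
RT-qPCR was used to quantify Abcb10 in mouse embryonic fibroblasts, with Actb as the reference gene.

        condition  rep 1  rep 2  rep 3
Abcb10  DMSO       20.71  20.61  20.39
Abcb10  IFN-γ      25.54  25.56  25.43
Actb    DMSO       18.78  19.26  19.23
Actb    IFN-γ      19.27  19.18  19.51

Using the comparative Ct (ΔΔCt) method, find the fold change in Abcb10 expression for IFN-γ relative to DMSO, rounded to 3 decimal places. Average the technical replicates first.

Mean Ct: Abcb10 DMSO 20.570; Abcb10 IFN-γ 25.510; Actb DMSO 19.090; Actb IFN-γ 19.320
ΔCt(DMSO) = 20.570 − 19.090 = 1.480
ΔCt(IFN-γ) = 25.510 − 19.320 = 6.190
ΔΔCt = 6.190 − 1.480 = 4.710
Fold change = 2^(−4.710) = 0.0382

0.038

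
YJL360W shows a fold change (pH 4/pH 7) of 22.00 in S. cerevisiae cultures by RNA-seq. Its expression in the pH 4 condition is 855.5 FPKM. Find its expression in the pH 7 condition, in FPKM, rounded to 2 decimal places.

38.89

pH 7 expression = 855.5 / 22.00 = 38.89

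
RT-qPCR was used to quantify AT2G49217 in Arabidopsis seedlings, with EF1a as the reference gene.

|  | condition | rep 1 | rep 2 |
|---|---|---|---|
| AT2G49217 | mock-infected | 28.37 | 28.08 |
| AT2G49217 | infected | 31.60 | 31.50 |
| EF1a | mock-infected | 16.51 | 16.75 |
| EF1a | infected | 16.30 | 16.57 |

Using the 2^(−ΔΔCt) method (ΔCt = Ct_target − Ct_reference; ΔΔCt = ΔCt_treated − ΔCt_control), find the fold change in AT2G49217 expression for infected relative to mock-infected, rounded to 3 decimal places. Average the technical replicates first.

0.087

Mean Ct: AT2G49217 mock-infected 28.225; AT2G49217 infected 31.550; EF1a mock-infected 16.630; EF1a infected 16.435
ΔCt(mock-infected) = 28.225 − 16.630 = 11.595
ΔCt(infected) = 31.550 − 16.435 = 15.115
ΔΔCt = 15.115 − 11.595 = 3.520
Fold change = 2^(−3.520) = 0.0872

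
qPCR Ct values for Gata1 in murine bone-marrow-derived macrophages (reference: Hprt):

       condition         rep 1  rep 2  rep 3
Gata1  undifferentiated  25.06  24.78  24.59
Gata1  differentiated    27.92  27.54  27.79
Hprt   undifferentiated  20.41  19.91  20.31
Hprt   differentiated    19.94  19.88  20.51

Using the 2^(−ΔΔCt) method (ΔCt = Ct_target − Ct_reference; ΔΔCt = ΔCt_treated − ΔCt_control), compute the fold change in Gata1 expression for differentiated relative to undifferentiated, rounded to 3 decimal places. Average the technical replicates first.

0.122

Mean Ct: Gata1 undifferentiated 24.810; Gata1 differentiated 27.750; Hprt undifferentiated 20.210; Hprt differentiated 20.110
ΔCt(undifferentiated) = 24.810 − 20.210 = 4.600
ΔCt(differentiated) = 27.750 − 20.110 = 7.640
ΔΔCt = 7.640 − 4.600 = 3.040
Fold change = 2^(−3.040) = 0.1216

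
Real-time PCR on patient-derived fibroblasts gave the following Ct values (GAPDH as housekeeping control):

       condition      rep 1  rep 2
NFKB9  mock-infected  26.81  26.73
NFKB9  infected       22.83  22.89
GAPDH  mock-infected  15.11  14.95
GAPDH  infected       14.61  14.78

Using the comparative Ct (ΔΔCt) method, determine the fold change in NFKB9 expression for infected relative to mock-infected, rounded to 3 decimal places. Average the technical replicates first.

Mean Ct: NFKB9 mock-infected 26.770; NFKB9 infected 22.860; GAPDH mock-infected 15.030; GAPDH infected 14.695
ΔCt(mock-infected) = 26.770 − 15.030 = 11.740
ΔCt(infected) = 22.860 − 14.695 = 8.165
ΔΔCt = 8.165 − 11.740 = -3.575
Fold change = 2^(−(-3.575)) = 2^3.575 = 11.9174

11.917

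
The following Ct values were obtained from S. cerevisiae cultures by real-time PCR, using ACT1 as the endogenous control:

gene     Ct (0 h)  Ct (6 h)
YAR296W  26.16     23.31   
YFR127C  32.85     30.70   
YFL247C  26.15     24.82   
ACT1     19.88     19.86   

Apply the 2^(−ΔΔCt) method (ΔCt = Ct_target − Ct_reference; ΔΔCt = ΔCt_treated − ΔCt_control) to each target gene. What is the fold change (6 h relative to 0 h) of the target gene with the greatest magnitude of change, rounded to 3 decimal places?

7.111

YAR296W: ΔΔCt = (23.31−19.86) − (26.16−19.88) = 3.45 − 6.28 = -2.83; fold change = 2^2.83 = 7.111
YFR127C: ΔΔCt = (30.70−19.86) − (32.85−19.88) = 10.84 − 12.97 = -2.13; fold change = 2^2.13 = 4.377
YFL247C: ΔΔCt = (24.82−19.86) − (26.15−19.88) = 4.96 − 6.27 = -1.31; fold change = 2^1.31 = 2.479
YAR296W has the largest |ΔΔCt| = 2.83.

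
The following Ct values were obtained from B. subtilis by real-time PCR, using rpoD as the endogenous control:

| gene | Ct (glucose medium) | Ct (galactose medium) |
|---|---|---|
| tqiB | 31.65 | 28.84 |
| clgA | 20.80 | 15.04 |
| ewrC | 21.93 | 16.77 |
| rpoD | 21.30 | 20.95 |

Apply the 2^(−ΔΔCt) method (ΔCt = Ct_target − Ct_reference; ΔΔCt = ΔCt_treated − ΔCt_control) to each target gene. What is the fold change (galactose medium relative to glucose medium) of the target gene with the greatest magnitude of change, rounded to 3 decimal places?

42.518

tqiB: ΔΔCt = (28.84−20.95) − (31.65−21.30) = 7.89 − 10.35 = -2.46; fold change = 2^2.46 = 5.502
clgA: ΔΔCt = (15.04−20.95) − (20.80−21.30) = -5.91 − (-0.50) = -5.41; fold change = 2^5.41 = 42.518
ewrC: ΔΔCt = (16.77−20.95) − (21.93−21.30) = -4.18 − 0.63 = -4.81; fold change = 2^4.81 = 28.051
clgA has the largest |ΔΔCt| = 5.41.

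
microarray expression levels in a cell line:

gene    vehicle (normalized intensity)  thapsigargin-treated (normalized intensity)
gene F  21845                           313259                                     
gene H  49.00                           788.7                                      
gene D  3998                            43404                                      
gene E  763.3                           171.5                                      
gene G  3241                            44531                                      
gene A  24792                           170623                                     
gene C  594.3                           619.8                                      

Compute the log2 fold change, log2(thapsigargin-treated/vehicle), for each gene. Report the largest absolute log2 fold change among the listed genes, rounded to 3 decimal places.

log2(313259/21845) = 3.842  (gene F)
log2(788.7/49.00) = 4.009  (gene H)
log2(43404/3998) = 3.440  (gene D)
log2(171.5/763.3) = -2.154  (gene E)
log2(44531/3241) = 3.780  (gene G)
log2(170623/24792) = 2.783  (gene A)
log2(619.8/594.3) = 0.061  (gene C)
The largest magnitude belongs to gene H.

4.009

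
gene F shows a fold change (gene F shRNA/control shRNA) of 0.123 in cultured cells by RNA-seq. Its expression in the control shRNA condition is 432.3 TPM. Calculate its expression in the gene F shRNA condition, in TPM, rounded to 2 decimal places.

53.17

gene F shRNA expression = 432.3 × 0.123 = 53.17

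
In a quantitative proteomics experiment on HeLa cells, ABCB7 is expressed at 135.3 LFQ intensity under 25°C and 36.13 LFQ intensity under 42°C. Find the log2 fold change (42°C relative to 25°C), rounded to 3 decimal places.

-1.905

Fold change = 36.13 / 135.3 = 0.2670
log2(0.2670) = -1.9049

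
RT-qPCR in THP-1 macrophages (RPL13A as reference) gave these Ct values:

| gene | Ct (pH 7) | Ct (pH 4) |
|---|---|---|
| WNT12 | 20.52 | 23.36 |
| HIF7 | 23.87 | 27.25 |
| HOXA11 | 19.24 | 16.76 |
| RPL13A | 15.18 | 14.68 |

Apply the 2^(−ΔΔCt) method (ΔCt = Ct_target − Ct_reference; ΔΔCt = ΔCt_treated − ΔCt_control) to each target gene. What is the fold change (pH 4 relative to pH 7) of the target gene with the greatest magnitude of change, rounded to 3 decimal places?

WNT12: ΔΔCt = (23.36−14.68) − (20.52−15.18) = 8.68 − 5.34 = 3.34; fold change = 2^-3.34 = 0.099
HIF7: ΔΔCt = (27.25−14.68) − (23.87−15.18) = 12.57 − 8.69 = 3.88; fold change = 2^-3.88 = 0.068
HOXA11: ΔΔCt = (16.76−14.68) − (19.24−15.18) = 2.08 − 4.06 = -1.98; fold change = 2^1.98 = 3.945
HIF7 has the largest |ΔΔCt| = 3.88.

0.068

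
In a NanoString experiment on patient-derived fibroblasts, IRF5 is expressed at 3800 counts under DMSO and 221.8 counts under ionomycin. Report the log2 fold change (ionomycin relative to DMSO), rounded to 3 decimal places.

Fold change = 221.8 / 3800 = 0.0584
log2(0.0584) = -4.0987

-4.099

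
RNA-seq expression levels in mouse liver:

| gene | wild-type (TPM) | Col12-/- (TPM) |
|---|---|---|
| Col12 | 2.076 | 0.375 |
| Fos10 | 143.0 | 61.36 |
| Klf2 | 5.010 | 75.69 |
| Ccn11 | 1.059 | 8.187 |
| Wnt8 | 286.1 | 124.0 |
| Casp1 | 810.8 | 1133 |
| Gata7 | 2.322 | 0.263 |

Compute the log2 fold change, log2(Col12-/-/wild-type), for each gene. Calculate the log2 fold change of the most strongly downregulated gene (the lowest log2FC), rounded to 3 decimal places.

log2(0.375/2.076) = -2.469  (Col12)
log2(61.36/143.0) = -1.221  (Fos10)
log2(75.69/5.010) = 3.917  (Klf2)
log2(8.187/1.059) = 2.951  (Ccn11)
log2(124.0/286.1) = -1.206  (Wnt8)
log2(1133/810.8) = 0.483  (Casp1)
log2(0.263/2.322) = -3.142  (Gata7)
Gata7 is most strongly downregulated.

-3.142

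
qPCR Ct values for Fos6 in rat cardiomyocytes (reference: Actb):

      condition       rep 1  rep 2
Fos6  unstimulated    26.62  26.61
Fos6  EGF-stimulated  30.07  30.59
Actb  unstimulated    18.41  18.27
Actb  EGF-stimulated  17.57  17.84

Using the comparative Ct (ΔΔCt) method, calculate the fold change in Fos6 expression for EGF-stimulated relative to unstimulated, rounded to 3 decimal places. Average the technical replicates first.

Mean Ct: Fos6 unstimulated 26.615; Fos6 EGF-stimulated 30.330; Actb unstimulated 18.340; Actb EGF-stimulated 17.705
ΔCt(unstimulated) = 26.615 − 18.340 = 8.275
ΔCt(EGF-stimulated) = 30.330 − 17.705 = 12.625
ΔΔCt = 12.625 − 8.275 = 4.350
Fold change = 2^(−4.350) = 0.0490

0.049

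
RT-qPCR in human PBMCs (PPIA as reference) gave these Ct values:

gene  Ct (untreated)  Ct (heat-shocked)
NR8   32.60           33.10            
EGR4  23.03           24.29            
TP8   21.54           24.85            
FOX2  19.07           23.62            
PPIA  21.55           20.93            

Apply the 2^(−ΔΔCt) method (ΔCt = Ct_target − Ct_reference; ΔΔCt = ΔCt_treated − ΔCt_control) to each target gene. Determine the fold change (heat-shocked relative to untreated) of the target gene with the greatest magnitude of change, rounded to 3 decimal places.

0.028

NR8: ΔΔCt = (33.10−20.93) − (32.60−21.55) = 12.17 − 11.05 = 1.12; fold change = 2^-1.12 = 0.460
EGR4: ΔΔCt = (24.29−20.93) − (23.03−21.55) = 3.36 − 1.48 = 1.88; fold change = 2^-1.88 = 0.272
TP8: ΔΔCt = (24.85−20.93) − (21.54−21.55) = 3.92 − (-0.01) = 3.93; fold change = 2^-3.93 = 0.066
FOX2: ΔΔCt = (23.62−20.93) − (19.07−21.55) = 2.69 − (-2.48) = 5.17; fold change = 2^-5.17 = 0.028
FOX2 has the largest |ΔΔCt| = 5.17.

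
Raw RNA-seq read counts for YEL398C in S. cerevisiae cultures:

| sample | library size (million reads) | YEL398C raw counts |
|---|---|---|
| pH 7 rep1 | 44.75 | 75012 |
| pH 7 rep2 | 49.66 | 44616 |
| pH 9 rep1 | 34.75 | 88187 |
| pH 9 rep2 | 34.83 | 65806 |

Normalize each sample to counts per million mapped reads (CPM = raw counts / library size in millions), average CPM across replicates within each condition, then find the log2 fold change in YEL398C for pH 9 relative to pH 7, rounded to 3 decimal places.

0.782

CPM(pH 7 rep1) = 75012 / 44.75 = 1676.2458
CPM(pH 7 rep2) = 44616 / 49.66 = 898.4293
CPM(pH 9 rep1) = 88187 / 34.75 = 2537.7554
CPM(pH 9 rep2) = 65806 / 34.83 = 1889.3483
mean CPM(pH 7) = 1287.3376; mean CPM(pH 9) = 2213.5518
Fold change = 2213.5518 / 1287.3376 = 1.71948
log2(1.71948) = 0.7820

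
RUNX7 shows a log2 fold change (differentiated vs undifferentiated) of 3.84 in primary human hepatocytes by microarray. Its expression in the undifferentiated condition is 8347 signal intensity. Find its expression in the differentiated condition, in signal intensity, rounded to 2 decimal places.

Fold change = 2^(3.84) = 14.3204
differentiated expression = 8347 × 14.3204 = 119532.39

119532.39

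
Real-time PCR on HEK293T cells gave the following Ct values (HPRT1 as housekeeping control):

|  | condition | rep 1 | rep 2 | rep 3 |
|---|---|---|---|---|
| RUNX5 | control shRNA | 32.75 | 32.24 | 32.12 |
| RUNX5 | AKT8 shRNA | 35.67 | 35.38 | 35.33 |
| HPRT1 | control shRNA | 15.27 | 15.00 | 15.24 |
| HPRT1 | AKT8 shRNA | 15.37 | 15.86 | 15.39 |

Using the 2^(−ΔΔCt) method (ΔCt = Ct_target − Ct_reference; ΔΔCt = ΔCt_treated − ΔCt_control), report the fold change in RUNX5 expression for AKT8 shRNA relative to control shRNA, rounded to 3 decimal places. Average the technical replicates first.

Mean Ct: RUNX5 control shRNA 32.370; RUNX5 AKT8 shRNA 35.460; HPRT1 control shRNA 15.170; HPRT1 AKT8 shRNA 15.540
ΔCt(control shRNA) = 32.370 − 15.170 = 17.200
ΔCt(AKT8 shRNA) = 35.460 − 15.540 = 19.920
ΔΔCt = 19.920 − 17.200 = 2.720
Fold change = 2^(−2.720) = 0.1518

0.152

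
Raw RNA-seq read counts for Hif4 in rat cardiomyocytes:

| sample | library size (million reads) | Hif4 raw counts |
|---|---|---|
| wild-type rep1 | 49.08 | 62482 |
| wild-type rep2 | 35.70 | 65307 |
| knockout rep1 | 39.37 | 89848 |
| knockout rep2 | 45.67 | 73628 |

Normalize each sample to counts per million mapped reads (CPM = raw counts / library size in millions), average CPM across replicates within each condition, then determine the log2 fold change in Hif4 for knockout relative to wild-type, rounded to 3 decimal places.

0.328

CPM(wild-type rep1) = 62482 / 49.08 = 1273.0644
CPM(wild-type rep2) = 65307 / 35.70 = 1829.3277
CPM(knockout rep1) = 89848 / 39.37 = 2282.1438
CPM(knockout rep2) = 73628 / 45.67 = 1612.1743
mean CPM(wild-type) = 1551.1961; mean CPM(knockout) = 1947.1590
Fold change = 1947.1590 / 1551.1961 = 1.25526
log2(1.25526) = 0.3280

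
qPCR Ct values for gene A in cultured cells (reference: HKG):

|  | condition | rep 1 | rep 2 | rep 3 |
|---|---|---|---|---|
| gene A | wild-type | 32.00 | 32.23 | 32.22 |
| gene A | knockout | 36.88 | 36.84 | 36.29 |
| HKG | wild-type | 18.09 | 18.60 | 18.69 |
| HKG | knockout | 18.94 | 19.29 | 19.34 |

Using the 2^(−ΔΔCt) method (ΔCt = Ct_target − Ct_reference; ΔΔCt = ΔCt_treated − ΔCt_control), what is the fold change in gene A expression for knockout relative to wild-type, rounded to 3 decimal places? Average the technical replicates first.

Mean Ct: gene A wild-type 32.150; gene A knockout 36.670; HKG wild-type 18.460; HKG knockout 19.190
ΔCt(wild-type) = 32.150 − 18.460 = 13.690
ΔCt(knockout) = 36.670 − 19.190 = 17.480
ΔΔCt = 17.480 − 13.690 = 3.790
Fold change = 2^(−3.790) = 0.0723

0.072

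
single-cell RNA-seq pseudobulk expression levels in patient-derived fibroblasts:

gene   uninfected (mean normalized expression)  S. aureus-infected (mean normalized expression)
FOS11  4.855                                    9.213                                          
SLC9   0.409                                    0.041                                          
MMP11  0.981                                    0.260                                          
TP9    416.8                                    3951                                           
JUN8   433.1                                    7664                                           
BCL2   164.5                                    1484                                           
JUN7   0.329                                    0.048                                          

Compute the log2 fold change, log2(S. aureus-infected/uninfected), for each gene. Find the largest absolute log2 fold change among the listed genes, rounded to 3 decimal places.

log2(9.213/4.855) = 0.924  (FOS11)
log2(0.041/0.409) = -3.318  (SLC9)
log2(0.260/0.981) = -1.916  (MMP11)
log2(3951/416.8) = 3.245  (TP9)
log2(7664/433.1) = 4.145  (JUN8)
log2(1484/164.5) = 3.173  (BCL2)
log2(0.048/0.329) = -2.777  (JUN7)
The largest magnitude belongs to JUN8.

4.145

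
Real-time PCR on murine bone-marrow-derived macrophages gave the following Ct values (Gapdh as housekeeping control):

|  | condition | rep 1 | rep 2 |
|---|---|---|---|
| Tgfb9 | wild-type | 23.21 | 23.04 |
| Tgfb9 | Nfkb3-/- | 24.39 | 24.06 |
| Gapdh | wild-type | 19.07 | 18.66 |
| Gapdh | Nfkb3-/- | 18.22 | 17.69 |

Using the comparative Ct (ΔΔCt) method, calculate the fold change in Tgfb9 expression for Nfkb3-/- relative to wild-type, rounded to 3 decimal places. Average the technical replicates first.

Mean Ct: Tgfb9 wild-type 23.125; Tgfb9 Nfkb3-/- 24.225; Gapdh wild-type 18.865; Gapdh Nfkb3-/- 17.955
ΔCt(wild-type) = 23.125 − 18.865 = 4.260
ΔCt(Nfkb3-/-) = 24.225 − 17.955 = 6.270
ΔΔCt = 6.270 − 4.260 = 2.010
Fold change = 2^(−2.010) = 0.2483

0.248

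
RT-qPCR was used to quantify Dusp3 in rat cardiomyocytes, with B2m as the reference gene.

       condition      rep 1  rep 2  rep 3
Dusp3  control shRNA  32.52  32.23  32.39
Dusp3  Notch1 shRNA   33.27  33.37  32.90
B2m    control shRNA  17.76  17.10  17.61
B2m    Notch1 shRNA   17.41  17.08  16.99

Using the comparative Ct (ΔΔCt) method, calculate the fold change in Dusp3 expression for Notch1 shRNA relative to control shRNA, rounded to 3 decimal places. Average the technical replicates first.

0.457

Mean Ct: Dusp3 control shRNA 32.380; Dusp3 Notch1 shRNA 33.180; B2m control shRNA 17.490; B2m Notch1 shRNA 17.160
ΔCt(control shRNA) = 32.380 − 17.490 = 14.890
ΔCt(Notch1 shRNA) = 33.180 − 17.160 = 16.020
ΔΔCt = 16.020 − 14.890 = 1.130
Fold change = 2^(−1.130) = 0.4569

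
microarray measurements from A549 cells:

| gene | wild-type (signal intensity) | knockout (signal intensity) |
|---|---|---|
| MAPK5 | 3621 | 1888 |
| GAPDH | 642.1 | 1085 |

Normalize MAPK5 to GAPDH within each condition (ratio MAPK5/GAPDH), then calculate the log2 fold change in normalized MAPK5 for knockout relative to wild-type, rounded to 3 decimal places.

MAPK5/GAPDH (wild-type) = 3621 / 642.1 = 5.6393
MAPK5/GAPDH (knockout) = 1888 / 1085 = 1.7401
Fold change = 1.7401 / 5.6393 = 0.3086
log2(0.3086) = -1.6964

-1.696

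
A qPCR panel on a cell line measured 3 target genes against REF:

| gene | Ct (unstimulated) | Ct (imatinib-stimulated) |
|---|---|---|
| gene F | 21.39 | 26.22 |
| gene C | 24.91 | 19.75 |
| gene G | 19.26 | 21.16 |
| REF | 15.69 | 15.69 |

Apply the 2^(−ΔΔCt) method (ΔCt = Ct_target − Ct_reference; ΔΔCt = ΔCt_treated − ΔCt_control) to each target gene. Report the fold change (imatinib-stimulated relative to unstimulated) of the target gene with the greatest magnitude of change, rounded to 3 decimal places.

gene F: ΔΔCt = (26.22−15.69) − (21.39−15.69) = 10.53 − 5.70 = 4.83; fold change = 2^-4.83 = 0.035
gene C: ΔΔCt = (19.75−15.69) − (24.91−15.69) = 4.06 − 9.22 = -5.16; fold change = 2^5.16 = 35.753
gene G: ΔΔCt = (21.16−15.69) − (19.26−15.69) = 5.47 − 3.57 = 1.90; fold change = 2^-1.90 = 0.268
gene C has the largest |ΔΔCt| = 5.16.

35.753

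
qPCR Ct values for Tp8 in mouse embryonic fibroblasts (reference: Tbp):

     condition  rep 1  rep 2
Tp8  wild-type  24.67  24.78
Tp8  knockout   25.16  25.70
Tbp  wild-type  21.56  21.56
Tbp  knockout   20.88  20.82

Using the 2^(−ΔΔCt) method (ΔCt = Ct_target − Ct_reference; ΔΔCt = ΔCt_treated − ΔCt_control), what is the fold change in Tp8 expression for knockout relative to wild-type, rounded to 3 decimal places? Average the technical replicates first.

0.375

Mean Ct: Tp8 wild-type 24.725; Tp8 knockout 25.430; Tbp wild-type 21.560; Tbp knockout 20.850
ΔCt(wild-type) = 24.725 − 21.560 = 3.165
ΔCt(knockout) = 25.430 − 20.850 = 4.580
ΔΔCt = 4.580 − 3.165 = 1.415
Fold change = 2^(−1.415) = 0.3750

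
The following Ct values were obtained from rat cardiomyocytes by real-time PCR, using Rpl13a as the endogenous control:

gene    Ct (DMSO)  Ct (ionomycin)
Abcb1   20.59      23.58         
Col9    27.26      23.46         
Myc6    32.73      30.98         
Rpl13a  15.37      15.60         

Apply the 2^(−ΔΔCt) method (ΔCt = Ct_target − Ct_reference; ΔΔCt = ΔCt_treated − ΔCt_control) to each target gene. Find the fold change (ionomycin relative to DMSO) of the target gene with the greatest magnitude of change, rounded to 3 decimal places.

16.336

Abcb1: ΔΔCt = (23.58−15.60) − (20.59−15.37) = 7.98 − 5.22 = 2.76; fold change = 2^-2.76 = 0.148
Col9: ΔΔCt = (23.46−15.60) − (27.26−15.37) = 7.86 − 11.89 = -4.03; fold change = 2^4.03 = 16.336
Myc6: ΔΔCt = (30.98−15.60) − (32.73−15.37) = 15.38 − 17.36 = -1.98; fold change = 2^1.98 = 3.945
Col9 has the largest |ΔΔCt| = 4.03.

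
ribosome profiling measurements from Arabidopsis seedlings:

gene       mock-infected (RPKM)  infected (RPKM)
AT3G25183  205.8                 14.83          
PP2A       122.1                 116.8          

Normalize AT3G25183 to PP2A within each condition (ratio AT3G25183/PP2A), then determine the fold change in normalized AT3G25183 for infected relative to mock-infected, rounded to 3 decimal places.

AT3G25183/PP2A (mock-infected) = 205.8 / 122.1 = 1.6855
AT3G25183/PP2A (infected) = 14.83 / 116.8 = 0.12697
Fold change = 0.12697 / 1.6855 = 0.0753

0.075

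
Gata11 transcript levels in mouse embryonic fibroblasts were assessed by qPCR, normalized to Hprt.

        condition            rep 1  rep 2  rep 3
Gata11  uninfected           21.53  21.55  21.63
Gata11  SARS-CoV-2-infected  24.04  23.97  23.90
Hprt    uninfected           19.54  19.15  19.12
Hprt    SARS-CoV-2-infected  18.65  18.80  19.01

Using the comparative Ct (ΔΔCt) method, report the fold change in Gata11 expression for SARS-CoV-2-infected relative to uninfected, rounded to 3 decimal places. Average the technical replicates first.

0.139

Mean Ct: Gata11 uninfected 21.570; Gata11 SARS-CoV-2-infected 23.970; Hprt uninfected 19.270; Hprt SARS-CoV-2-infected 18.820
ΔCt(uninfected) = 21.570 − 19.270 = 2.300
ΔCt(SARS-CoV-2-infected) = 23.970 − 18.820 = 5.150
ΔΔCt = 5.150 − 2.300 = 2.850
Fold change = 2^(−2.850) = 0.1387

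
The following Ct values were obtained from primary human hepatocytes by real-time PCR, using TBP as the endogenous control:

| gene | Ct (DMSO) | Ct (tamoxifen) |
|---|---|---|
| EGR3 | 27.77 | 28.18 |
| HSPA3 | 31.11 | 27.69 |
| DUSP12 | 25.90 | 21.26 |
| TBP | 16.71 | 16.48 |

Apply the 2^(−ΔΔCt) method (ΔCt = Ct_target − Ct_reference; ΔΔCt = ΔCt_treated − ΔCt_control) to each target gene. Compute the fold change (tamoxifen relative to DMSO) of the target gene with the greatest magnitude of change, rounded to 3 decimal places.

EGR3: ΔΔCt = (28.18−16.48) − (27.77−16.71) = 11.70 − 11.06 = 0.64; fold change = 2^-0.64 = 0.642
HSPA3: ΔΔCt = (27.69−16.48) − (31.11−16.71) = 11.21 − 14.40 = -3.19; fold change = 2^3.19 = 9.126
DUSP12: ΔΔCt = (21.26−16.48) − (25.90−16.71) = 4.78 − 9.19 = -4.41; fold change = 2^4.41 = 21.259
DUSP12 has the largest |ΔΔCt| = 4.41.

21.259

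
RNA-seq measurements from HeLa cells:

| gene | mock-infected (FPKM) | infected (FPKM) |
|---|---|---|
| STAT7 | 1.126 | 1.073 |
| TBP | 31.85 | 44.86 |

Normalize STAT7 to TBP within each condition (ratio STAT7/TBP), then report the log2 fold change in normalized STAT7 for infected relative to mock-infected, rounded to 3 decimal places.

STAT7/TBP (mock-infected) = 1.126 / 31.85 = 0.035353
STAT7/TBP (infected) = 1.073 / 44.86 = 0.023919
Fold change = 0.023919 / 0.035353 = 0.6766
log2(0.6766) = -0.5637

-0.564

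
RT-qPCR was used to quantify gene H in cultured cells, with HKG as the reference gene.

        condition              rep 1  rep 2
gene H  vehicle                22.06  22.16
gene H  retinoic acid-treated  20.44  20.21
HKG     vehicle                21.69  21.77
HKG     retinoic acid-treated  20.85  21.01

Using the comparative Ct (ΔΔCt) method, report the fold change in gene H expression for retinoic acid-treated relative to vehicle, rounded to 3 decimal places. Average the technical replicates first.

1.979

Mean Ct: gene H vehicle 22.110; gene H retinoic acid-treated 20.325; HKG vehicle 21.730; HKG retinoic acid-treated 20.930
ΔCt(vehicle) = 22.110 − 21.730 = 0.380
ΔCt(retinoic acid-treated) = 20.325 − 20.930 = -0.605
ΔΔCt = -0.605 − 0.380 = -0.985
Fold change = 2^(−(-0.985)) = 2^0.985 = 1.9793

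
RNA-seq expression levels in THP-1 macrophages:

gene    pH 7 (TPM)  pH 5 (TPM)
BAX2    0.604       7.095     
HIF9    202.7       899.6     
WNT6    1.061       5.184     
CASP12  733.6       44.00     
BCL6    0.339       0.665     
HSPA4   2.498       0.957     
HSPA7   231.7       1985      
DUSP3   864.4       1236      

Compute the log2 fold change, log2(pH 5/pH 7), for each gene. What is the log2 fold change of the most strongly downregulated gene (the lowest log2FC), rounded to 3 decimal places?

log2(7.095/0.604) = 3.554  (BAX2)
log2(899.6/202.7) = 2.150  (HIF9)
log2(5.184/1.061) = 2.289  (WNT6)
log2(44.00/733.6) = -4.059  (CASP12)
log2(0.665/0.339) = 0.972  (BCL6)
log2(0.957/2.498) = -1.384  (HSPA4)
log2(1985/231.7) = 3.099  (HSPA7)
log2(1236/864.4) = 0.516  (DUSP3)
CASP12 is most strongly downregulated.

-4.059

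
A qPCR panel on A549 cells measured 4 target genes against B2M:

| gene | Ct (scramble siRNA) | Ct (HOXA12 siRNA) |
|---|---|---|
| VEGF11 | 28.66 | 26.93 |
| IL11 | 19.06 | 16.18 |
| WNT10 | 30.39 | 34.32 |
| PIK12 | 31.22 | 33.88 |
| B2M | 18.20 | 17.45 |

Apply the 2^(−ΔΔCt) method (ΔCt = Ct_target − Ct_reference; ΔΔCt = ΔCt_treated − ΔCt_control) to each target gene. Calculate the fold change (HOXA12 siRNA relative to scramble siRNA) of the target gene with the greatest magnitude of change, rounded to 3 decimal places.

VEGF11: ΔΔCt = (26.93−17.45) − (28.66−18.20) = 9.48 − 10.46 = -0.98; fold change = 2^0.98 = 1.972
IL11: ΔΔCt = (16.18−17.45) − (19.06−18.20) = -1.27 − 0.86 = -2.13; fold change = 2^2.13 = 4.377
WNT10: ΔΔCt = (34.32−17.45) − (30.39−18.20) = 16.87 − 12.19 = 4.68; fold change = 2^-4.68 = 0.039
PIK12: ΔΔCt = (33.88−17.45) − (31.22−18.20) = 16.43 − 13.02 = 3.41; fold change = 2^-3.41 = 0.094
WNT10 has the largest |ΔΔCt| = 4.68.

0.039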